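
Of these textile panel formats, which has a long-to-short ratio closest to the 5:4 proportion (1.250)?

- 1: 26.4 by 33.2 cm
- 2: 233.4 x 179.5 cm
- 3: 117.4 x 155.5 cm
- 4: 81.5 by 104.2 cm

Ratios (long/short): 1 ≈ 1.258; 2 ≈ 1.300; 3 ≈ 1.325; 4 ≈ 1.279.
5:4 ≈ 1.250; option 1 is nearest (Δ 0.008).

1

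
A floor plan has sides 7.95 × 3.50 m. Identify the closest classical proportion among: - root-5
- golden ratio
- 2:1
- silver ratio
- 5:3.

root-5

Ratio = 7.95 / 3.50 ≈ 2.271.
Distances: root-5 2.236 (Δ 0.035); golden ratio 1.618 (Δ 0.653); 2:1 2.000 (Δ 0.271); silver ratio 2.414 (Δ 0.143); 5:3 1.667 (Δ 0.604).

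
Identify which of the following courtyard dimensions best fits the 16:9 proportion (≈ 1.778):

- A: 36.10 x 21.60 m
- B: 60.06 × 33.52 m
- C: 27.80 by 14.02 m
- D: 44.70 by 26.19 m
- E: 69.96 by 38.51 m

Target 16:9 ≈ 1.778.
A: 1.671 (Δ0.107)  B: 1.792 (Δ0.014)  C: 1.983 (Δ0.205)  D: 1.707 (Δ0.071)  E: 1.817 (Δ0.039)

B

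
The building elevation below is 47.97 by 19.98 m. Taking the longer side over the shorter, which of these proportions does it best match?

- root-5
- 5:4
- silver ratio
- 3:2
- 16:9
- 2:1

silver ratio

47.97/19.98 ≈ 2.401. Nearest candidates are silver ratio (2.414, off by 0.013) and root-5 (2.236, off by 0.165).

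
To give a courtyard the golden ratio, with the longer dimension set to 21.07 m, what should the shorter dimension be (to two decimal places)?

golden ratio ≈ 1.61803.
Shorter side = 21.07 ÷ 1.61803 ≈ 13.0220 → 13.02 m.

13.02 m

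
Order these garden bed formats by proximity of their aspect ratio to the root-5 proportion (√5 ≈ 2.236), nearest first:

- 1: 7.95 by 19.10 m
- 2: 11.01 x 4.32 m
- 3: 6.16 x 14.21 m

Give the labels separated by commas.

Ratios: 1 = 19.10 / 7.95 ≈ 2.403; 2 = 11.01 / 4.32 ≈ 2.549; 3 = 14.21 / 6.16 ≈ 2.307.
|Δ from 2.236|: 1 0.167; 2 0.313; 3 0.071.

3, 1, 2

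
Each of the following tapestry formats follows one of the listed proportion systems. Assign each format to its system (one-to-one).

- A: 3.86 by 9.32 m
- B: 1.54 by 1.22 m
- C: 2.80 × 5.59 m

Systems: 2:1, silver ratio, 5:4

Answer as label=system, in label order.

A=silver ratio, B=5:4, C=2:1

Ratios: A ≈ 2.415; B ≈ 1.262; C ≈ 1.996.
Targets: 2:1 ≈ 2.000; silver ratio ≈ 2.414; 5:4 ≈ 1.250.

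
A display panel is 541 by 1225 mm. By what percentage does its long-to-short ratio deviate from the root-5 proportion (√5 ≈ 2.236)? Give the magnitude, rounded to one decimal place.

Ratio = 1225 / 541 ≈ 2.2643.
Ideal root-5 ≈ 2.2361. |2.2643 − 2.2361| / 2.2361 ≈ 1.26% → 1.3%.

1.3%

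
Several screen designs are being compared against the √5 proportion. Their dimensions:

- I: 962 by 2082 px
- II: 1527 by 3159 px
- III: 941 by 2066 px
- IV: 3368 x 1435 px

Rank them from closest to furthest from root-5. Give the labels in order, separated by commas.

III, I, IV, II

Ratios: I = 2082 / 962 ≈ 2.164; II = 3159 / 1527 ≈ 2.069; III = 2066 / 941 ≈ 2.196; IV = 3368 / 1435 ≈ 2.347.
|Δ from 2.236|: I 0.072; II 0.167; III 0.040; IV 0.111.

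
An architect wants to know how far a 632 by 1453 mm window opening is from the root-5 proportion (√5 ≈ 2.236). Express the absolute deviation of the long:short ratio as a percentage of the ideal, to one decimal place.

2.8%

Ratio = 1453 / 632 ≈ 2.2991.
Ideal root-5 ≈ 2.2361. |2.2991 − 2.2361| / 2.2361 ≈ 2.82% → 2.8%.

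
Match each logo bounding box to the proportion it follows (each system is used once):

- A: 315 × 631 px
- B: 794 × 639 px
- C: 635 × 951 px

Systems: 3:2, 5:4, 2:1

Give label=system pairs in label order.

A=2:1, B=5:4, C=3:2

A = 631/315 ≈ 2.003 → 2:1 (2.000)
B = 794/639 ≈ 1.243 → 5:4 (1.250)
C = 951/635 ≈ 1.498 → 3:2 (1.500)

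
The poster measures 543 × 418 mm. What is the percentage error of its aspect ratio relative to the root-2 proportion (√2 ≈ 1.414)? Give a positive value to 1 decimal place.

Ratio = 543 / 418 ≈ 1.2990.
Ideal root-2 ≈ 1.4142. |1.2990 − 1.4142| / 1.4142 ≈ 8.15% → 8.1%.

8.1%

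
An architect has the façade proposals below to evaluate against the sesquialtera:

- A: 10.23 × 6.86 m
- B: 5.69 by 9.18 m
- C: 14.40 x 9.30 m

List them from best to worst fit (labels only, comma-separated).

Ratios: A = 10.23 / 6.86 ≈ 1.491; B = 9.18 / 5.69 ≈ 1.613; C = 14.40 / 9.30 ≈ 1.548.
|Δ from 1.500|: A 0.009; B 0.113; C 0.048.

A, C, B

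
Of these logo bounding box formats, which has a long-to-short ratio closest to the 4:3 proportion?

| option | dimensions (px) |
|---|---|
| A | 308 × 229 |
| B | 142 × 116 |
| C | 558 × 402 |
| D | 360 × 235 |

Target 4:3 ≈ 1.333.
A: 1.345 (Δ0.012)  B: 1.224 (Δ0.109)  C: 1.388 (Δ0.055)  D: 1.532 (Δ0.199)

A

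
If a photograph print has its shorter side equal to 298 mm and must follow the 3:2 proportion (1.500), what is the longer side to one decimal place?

3:2 = 1.50000.
Longer side = 298 × 1.50000 ≈ 447.000 → 447.0 mm.

447.0 mm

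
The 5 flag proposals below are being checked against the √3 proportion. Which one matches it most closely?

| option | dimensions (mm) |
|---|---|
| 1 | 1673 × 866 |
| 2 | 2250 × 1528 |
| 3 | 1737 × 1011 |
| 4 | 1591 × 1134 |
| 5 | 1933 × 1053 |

3

Target root-3 ≈ 1.732.
1: 1.932 (Δ0.200)  2: 1.473 (Δ0.259)  3: 1.718 (Δ0.014)  4: 1.403 (Δ0.329)  5: 1.836 (Δ0.104)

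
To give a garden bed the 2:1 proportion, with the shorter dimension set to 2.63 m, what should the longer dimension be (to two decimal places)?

5.26 m

2:1 = 2.00000.
Longer side = 2.63 × 2.00000 ≈ 5.2600 → 5.26 m.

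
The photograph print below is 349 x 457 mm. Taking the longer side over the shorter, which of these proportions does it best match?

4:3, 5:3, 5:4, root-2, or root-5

457/349 ≈ 1.309. Nearest candidates are 4:3 (1.333, off by 0.024) and 5:4 (1.250, off by 0.059).

4:3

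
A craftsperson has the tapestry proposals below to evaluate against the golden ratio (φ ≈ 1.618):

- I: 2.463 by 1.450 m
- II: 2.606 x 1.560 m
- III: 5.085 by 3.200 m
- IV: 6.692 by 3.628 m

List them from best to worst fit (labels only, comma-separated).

III, II, I, IV

I: 2.463/1.450 ≈ 1.699 → |1.699 − 1.618| = 0.081
II: 2.606/1.560 ≈ 1.671 → |1.671 − 1.618| = 0.053
III: 5.085/3.200 ≈ 1.589 → |1.589 − 1.618| = 0.029
IV: 6.692/3.628 ≈ 1.845 → |1.845 − 1.618| = 0.227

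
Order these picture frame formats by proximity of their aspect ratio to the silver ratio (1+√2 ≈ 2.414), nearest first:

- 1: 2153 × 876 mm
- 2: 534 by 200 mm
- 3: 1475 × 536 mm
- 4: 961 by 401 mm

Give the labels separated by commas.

Ratios: 1 = 2153 / 876 ≈ 2.458; 2 = 534 / 200 ≈ 2.670; 3 = 1475 / 536 ≈ 2.752; 4 = 961 / 401 ≈ 2.397.
|Δ from 2.414|: 1 0.044; 2 0.256; 3 0.338; 4 0.017.

4, 1, 2, 3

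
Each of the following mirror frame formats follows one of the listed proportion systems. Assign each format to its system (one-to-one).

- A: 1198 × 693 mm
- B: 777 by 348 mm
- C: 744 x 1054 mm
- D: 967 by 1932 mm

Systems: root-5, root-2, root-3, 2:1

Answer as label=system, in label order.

A=root-3, B=root-5, C=root-2, D=2:1

A = 1198/693 ≈ 1.729 → root-3 (1.732)
B = 777/348 ≈ 2.233 → root-5 (2.236)
C = 1054/744 ≈ 1.417 → root-2 (1.414)
D = 1932/967 ≈ 1.998 → 2:1 (2.000)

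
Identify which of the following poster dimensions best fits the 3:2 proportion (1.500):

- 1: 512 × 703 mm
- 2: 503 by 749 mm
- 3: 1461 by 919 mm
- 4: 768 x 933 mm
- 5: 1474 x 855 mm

2

Target 3:2 ≈ 1.500.
1: 1.373 (Δ0.127)  2: 1.489 (Δ0.011)  3: 1.590 (Δ0.090)  4: 1.215 (Δ0.285)  5: 1.724 (Δ0.224)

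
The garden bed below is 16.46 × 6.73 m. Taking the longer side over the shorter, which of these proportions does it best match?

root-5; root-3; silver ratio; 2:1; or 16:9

Ratio = 16.46 / 6.73 ≈ 2.446.
Distances: root-5 2.236 (Δ 0.210); root-3 1.732 (Δ 0.714); silver ratio 2.414 (Δ 0.032); 2:1 2.000 (Δ 0.446); 16:9 1.778 (Δ 0.668).

silver ratio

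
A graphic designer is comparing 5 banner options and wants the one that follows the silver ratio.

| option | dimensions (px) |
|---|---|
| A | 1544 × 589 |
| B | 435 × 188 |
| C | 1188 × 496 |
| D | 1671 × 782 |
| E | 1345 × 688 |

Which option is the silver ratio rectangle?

C

Ratios (long/short): A ≈ 2.621; B ≈ 2.314; C ≈ 2.395; D ≈ 2.137; E ≈ 1.955.
silver ratio ≈ 2.414; option C is nearest (Δ 0.019).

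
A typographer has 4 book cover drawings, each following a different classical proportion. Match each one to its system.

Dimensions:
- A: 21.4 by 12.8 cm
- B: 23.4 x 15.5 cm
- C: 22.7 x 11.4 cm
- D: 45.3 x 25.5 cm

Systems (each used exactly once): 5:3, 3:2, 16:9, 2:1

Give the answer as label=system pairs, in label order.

A = 21.4/12.8 ≈ 1.672 → 5:3 (1.667)
B = 23.4/15.5 ≈ 1.510 → 3:2 (1.500)
C = 22.7/11.4 ≈ 1.991 → 2:1 (2.000)
D = 45.3/25.5 ≈ 1.776 → 16:9 (1.778)

A=5:3, B=3:2, C=2:1, D=16:9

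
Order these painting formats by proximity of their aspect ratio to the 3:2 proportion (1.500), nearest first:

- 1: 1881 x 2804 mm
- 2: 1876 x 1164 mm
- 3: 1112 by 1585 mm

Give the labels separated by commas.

Ratios: 1 = 2804 / 1881 ≈ 1.491; 2 = 1876 / 1164 ≈ 1.612; 3 = 1585 / 1112 ≈ 1.425.
|Δ from 1.500|: 1 0.009; 2 0.112; 3 0.075.

1, 3, 2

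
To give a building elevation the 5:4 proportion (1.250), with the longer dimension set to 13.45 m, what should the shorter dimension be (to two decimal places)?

5:4 = 1.25000.
Shorter side = 13.45 ÷ 1.25000 ≈ 10.7600 → 10.76 m.

10.76 m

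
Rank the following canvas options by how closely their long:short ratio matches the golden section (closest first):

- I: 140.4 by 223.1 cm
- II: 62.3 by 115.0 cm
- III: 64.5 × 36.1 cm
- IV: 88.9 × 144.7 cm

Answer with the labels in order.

Ratios: I = 223.1 / 140.4 ≈ 1.589; II = 115.0 / 62.3 ≈ 1.846; III = 64.5 / 36.1 ≈ 1.787; IV = 144.7 / 88.9 ≈ 1.628.
|Δ from 1.618|: I 0.029; II 0.228; III 0.169; IV 0.010.

IV, I, III, II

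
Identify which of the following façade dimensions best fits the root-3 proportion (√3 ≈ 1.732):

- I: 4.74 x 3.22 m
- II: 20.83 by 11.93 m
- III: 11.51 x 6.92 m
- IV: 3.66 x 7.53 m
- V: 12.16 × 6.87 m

Ratios (long/short): I ≈ 1.472; II ≈ 1.746; III ≈ 1.663; IV ≈ 2.057; V ≈ 1.770.
root-3 ≈ 1.732; option II is nearest (Δ 0.014).

II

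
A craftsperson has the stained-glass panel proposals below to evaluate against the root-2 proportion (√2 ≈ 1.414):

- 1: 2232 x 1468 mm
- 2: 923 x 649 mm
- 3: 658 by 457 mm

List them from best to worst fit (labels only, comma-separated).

2, 3, 1

Ratios: 1 = 2232 / 1468 ≈ 1.520; 2 = 923 / 649 ≈ 1.422; 3 = 658 / 457 ≈ 1.440.
|Δ from 1.414|: 1 0.106; 2 0.008; 3 0.026.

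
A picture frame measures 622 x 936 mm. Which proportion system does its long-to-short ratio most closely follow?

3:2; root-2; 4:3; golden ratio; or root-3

Ratio = 936 / 622 ≈ 1.505.
Distances: 3:2 1.500 (Δ 0.005); root-2 1.414 (Δ 0.091); 4:3 1.333 (Δ 0.172); golden ratio 1.618 (Δ 0.113); root-3 1.732 (Δ 0.227).

3:2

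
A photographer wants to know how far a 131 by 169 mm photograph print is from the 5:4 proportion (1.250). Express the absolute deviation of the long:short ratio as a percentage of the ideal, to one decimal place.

3.2%

Ratio = 169 / 131 ≈ 1.2901.
Ideal 5:4 = 1.2500. |1.2901 − 1.2500| / 1.2500 ≈ 3.21% → 3.2%.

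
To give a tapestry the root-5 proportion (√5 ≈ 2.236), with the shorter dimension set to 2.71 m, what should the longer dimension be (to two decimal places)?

6.06 m

root-5 ≈ 2.23607.
Longer side = 2.71 × 2.23607 ≈ 6.0597 → 6.06 m.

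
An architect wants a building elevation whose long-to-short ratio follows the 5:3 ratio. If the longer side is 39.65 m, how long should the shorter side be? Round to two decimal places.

23.79 m

5:3 ≈ 1.66667.
Shorter side = 39.65 ÷ 1.66667 ≈ 23.7900 → 23.79 m.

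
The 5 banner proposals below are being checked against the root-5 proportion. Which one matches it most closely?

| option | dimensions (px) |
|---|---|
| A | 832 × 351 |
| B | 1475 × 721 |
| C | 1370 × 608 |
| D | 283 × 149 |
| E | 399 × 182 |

C

Ratios (long/short): A ≈ 2.370; B ≈ 2.046; C ≈ 2.253; D ≈ 1.899; E ≈ 2.192.
root-5 ≈ 2.236; option C is nearest (Δ 0.017).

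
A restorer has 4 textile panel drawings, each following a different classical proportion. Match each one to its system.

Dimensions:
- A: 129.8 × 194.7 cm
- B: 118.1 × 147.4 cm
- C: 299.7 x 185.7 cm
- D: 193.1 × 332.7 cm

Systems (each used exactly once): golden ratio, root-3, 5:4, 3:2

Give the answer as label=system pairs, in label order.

Ratios: A ≈ 1.500; B ≈ 1.248; C ≈ 1.614; D ≈ 1.723.
Targets: golden ratio ≈ 1.618; root-3 ≈ 1.732; 5:4 ≈ 1.250; 3:2 ≈ 1.500.

A=3:2, B=5:4, C=golden ratio, D=root-3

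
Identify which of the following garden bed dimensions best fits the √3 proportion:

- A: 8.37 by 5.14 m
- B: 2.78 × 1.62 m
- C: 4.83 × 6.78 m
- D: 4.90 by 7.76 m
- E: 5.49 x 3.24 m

B

Target root-3 ≈ 1.732.
A: 1.628 (Δ0.104)  B: 1.716 (Δ0.016)  C: 1.404 (Δ0.328)  D: 1.584 (Δ0.148)  E: 1.694 (Δ0.038)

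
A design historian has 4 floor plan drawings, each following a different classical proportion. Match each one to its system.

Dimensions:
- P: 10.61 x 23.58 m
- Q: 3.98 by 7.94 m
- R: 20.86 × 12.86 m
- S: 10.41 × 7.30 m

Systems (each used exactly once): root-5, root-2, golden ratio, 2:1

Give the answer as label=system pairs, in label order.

P=root-5, Q=2:1, R=golden ratio, S=root-2

Ratios: P ≈ 2.222; Q ≈ 1.995; R ≈ 1.622; S ≈ 1.426.
Targets: root-5 ≈ 2.236; root-2 ≈ 1.414; golden ratio ≈ 1.618; 2:1 ≈ 2.000.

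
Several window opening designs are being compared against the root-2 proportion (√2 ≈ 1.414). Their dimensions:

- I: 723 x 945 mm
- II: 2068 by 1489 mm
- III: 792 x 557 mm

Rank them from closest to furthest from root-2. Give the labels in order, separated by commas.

III, II, I

I: 945/723 ≈ 1.307 → |1.307 − 1.414| = 0.107
II: 2068/1489 ≈ 1.389 → |1.389 − 1.414| = 0.025
III: 792/557 ≈ 1.422 → |1.422 − 1.414| = 0.008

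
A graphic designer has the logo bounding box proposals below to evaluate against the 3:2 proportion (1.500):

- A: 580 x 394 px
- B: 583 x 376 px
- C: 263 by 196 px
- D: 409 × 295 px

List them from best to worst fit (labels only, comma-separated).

A, B, D, C

A: 580/394 ≈ 1.472 → |1.472 − 1.500| = 0.028
B: 583/376 ≈ 1.551 → |1.551 − 1.500| = 0.051
C: 263/196 ≈ 1.342 → |1.342 − 1.500| = 0.158
D: 409/295 ≈ 1.386 → |1.386 − 1.500| = 0.114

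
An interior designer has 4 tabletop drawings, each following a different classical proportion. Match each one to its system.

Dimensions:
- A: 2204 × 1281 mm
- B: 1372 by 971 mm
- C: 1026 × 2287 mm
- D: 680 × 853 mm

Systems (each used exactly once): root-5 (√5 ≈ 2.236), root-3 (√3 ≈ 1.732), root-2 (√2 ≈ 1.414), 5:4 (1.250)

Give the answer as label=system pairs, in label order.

A=root-3, B=root-2, C=root-5, D=5:4

A = 2204/1281 ≈ 1.721 → root-3 (1.732)
B = 1372/971 ≈ 1.413 → root-2 (1.414)
C = 2287/1026 ≈ 2.229 → root-5 (2.236)
D = 853/680 ≈ 1.254 → 5:4 (1.250)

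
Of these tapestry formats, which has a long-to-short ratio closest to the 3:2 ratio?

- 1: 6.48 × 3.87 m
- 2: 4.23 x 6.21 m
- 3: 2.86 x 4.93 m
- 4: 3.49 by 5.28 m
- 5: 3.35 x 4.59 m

4

Target 3:2 ≈ 1.500.
1: 1.674 (Δ0.174)  2: 1.468 (Δ0.032)  3: 1.724 (Δ0.224)  4: 1.513 (Δ0.013)  5: 1.370 (Δ0.130)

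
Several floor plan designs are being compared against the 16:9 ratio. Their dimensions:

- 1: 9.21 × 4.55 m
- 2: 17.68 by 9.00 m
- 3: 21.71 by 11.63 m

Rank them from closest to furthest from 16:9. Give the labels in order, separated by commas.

1: 9.21/4.55 ≈ 2.024 → |2.024 − 1.778| = 0.246
2: 17.68/9.00 ≈ 1.964 → |1.964 − 1.778| = 0.186
3: 21.71/11.63 ≈ 1.867 → |1.867 − 1.778| = 0.089

3, 2, 1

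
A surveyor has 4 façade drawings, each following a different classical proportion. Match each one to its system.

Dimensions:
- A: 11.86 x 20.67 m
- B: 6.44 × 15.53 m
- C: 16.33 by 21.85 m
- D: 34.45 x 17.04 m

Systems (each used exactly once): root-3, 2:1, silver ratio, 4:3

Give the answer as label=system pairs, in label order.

A=root-3, B=silver ratio, C=4:3, D=2:1

A = 20.67/11.86 ≈ 1.743 → root-3 (1.732)
B = 15.53/6.44 ≈ 2.411 → silver ratio (2.414)
C = 21.85/16.33 ≈ 1.338 → 4:3 (1.333)
D = 34.45/17.04 ≈ 2.022 → 2:1 (2.000)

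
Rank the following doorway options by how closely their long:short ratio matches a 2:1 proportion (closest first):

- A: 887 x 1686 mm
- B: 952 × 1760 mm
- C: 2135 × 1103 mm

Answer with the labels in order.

C, A, B

A: 1686/887 ≈ 1.901 → |1.901 − 2.000| = 0.099
B: 1760/952 ≈ 1.849 → |1.849 − 2.000| = 0.151
C: 2135/1103 ≈ 1.936 → |1.936 − 2.000| = 0.064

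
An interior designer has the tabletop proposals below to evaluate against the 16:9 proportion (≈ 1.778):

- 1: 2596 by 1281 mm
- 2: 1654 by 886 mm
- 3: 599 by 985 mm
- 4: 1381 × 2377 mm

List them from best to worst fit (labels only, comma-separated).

Ratios: 1 = 2596 / 1281 ≈ 2.027; 2 = 1654 / 886 ≈ 1.867; 3 = 985 / 599 ≈ 1.644; 4 = 2377 / 1381 ≈ 1.721.
|Δ from 1.778|: 1 0.249; 2 0.089; 3 0.134; 4 0.057.

4, 2, 3, 1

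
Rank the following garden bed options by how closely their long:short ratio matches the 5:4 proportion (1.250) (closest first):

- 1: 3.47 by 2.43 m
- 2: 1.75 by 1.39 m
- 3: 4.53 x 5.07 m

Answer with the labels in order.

2, 3, 1

1: 3.47/2.43 ≈ 1.428 → |1.428 − 1.250| = 0.178
2: 1.75/1.39 ≈ 1.259 → |1.259 − 1.250| = 0.009
3: 5.07/4.53 ≈ 1.119 → |1.119 − 1.250| = 0.131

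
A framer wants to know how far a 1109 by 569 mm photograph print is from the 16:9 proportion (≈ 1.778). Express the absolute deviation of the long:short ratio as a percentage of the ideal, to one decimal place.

9.6%

Ratio = 1109 / 569 ≈ 1.9490.
Ideal 16:9 ≈ 1.7778. |1.9490 − 1.7778| / 1.7778 ≈ 9.63% → 9.6%.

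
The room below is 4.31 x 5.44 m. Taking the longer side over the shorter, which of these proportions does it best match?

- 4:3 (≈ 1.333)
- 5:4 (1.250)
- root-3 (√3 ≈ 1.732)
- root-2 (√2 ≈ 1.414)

Ratio = 5.44 / 4.31 ≈ 1.262.
Distances: 4:3 1.333 (Δ 0.071); 5:4 1.250 (Δ 0.012); root-3 1.732 (Δ 0.470); root-2 1.414 (Δ 0.152).

5:4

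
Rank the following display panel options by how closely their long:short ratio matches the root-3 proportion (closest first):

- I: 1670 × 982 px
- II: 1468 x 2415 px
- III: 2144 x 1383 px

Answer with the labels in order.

I, II, III

I: 1670/982 ≈ 1.701 → |1.701 − 1.732| = 0.031
II: 2415/1468 ≈ 1.645 → |1.645 − 1.732| = 0.087
III: 2144/1383 ≈ 1.550 → |1.550 − 1.732| = 0.182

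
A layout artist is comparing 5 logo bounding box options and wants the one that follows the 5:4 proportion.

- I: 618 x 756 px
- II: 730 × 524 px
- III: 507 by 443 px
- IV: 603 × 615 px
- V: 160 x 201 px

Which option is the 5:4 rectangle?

V

Target 5:4 ≈ 1.250.
I: 1.223 (Δ0.027)  II: 1.393 (Δ0.143)  III: 1.144 (Δ0.106)  IV: 1.020 (Δ0.230)  V: 1.256 (Δ0.006)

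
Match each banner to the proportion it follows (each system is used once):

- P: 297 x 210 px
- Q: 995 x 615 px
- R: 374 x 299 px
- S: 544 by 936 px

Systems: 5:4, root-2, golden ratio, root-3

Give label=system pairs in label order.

Ratios: P ≈ 1.414; Q ≈ 1.618; R ≈ 1.251; S ≈ 1.721.
Targets: 5:4 ≈ 1.250; root-2 ≈ 1.414; golden ratio ≈ 1.618; root-3 ≈ 1.732.

P=root-2, Q=golden ratio, R=5:4, S=root-3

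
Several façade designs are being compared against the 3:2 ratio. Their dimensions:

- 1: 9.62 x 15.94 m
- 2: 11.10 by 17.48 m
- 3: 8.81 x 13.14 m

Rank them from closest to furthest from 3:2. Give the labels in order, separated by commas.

1: 15.94/9.62 ≈ 1.657 → |1.657 − 1.500| = 0.157
2: 17.48/11.10 ≈ 1.575 → |1.575 − 1.500| = 0.075
3: 13.14/8.81 ≈ 1.491 → |1.491 − 1.500| = 0.009

3, 2, 1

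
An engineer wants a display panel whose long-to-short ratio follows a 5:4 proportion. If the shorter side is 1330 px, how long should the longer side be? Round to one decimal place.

1662.5 px

5:4 = 1.25000.
Longer side = 1330 × 1.25000 ≈ 1662.500 → 1662.5 px.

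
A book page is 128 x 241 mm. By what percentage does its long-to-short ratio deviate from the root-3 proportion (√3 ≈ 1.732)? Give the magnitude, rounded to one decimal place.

Ratio = 241 / 128 ≈ 1.8828.
Ideal root-3 ≈ 1.7321. |1.8828 − 1.7321| / 1.7321 ≈ 8.70% → 8.7%.

8.7%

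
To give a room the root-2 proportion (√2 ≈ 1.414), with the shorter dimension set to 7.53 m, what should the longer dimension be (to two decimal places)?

10.65 m

root-2 ≈ 1.41421.
Longer side = 7.53 × 1.41421 ≈ 10.6490 → 10.65 m.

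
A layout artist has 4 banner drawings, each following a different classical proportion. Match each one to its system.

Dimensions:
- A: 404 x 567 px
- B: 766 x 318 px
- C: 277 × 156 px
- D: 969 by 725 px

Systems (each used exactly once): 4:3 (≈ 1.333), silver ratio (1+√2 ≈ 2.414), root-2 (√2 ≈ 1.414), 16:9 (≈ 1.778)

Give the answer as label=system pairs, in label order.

A=root-2, B=silver ratio, C=16:9, D=4:3

A = 567/404 ≈ 1.403 → root-2 (1.414)
B = 766/318 ≈ 2.409 → silver ratio (2.414)
C = 277/156 ≈ 1.776 → 16:9 (1.778)
D = 969/725 ≈ 1.337 → 4:3 (1.333)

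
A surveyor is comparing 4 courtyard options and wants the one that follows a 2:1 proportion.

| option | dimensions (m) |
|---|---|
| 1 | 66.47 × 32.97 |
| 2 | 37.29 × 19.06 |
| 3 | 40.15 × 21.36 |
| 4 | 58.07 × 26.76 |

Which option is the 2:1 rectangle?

Ratios (long/short): 1 ≈ 2.016; 2 ≈ 1.956; 3 ≈ 1.880; 4 ≈ 2.170.
2:1 ≈ 2.000; option 1 is nearest (Δ 0.016).

1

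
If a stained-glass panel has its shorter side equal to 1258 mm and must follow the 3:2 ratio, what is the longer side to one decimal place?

1887.0 mm

3:2 = 1.50000.
Longer side = 1258 × 1.50000 ≈ 1887.000 → 1887.0 mm.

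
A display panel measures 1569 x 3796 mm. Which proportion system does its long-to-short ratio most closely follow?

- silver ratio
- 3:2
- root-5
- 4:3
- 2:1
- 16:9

silver ratio

3796/1569 ≈ 2.419. Nearest candidates are silver ratio (2.414, off by 0.005) and root-5 (2.236, off by 0.183).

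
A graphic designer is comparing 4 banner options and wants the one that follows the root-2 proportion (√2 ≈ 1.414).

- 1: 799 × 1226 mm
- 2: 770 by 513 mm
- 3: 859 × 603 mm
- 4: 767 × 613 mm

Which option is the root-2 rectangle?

3

Ratios (long/short): 1 ≈ 1.534; 2 ≈ 1.501; 3 ≈ 1.425; 4 ≈ 1.251.
root-2 ≈ 1.414; option 3 is nearest (Δ 0.011).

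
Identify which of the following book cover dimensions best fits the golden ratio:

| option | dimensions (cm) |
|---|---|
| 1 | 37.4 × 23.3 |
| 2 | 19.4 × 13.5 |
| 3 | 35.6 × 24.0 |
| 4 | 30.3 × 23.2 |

1

Ratios (long/short): 1 ≈ 1.605; 2 ≈ 1.437; 3 ≈ 1.483; 4 ≈ 1.306.
golden ratio ≈ 1.618; option 1 is nearest (Δ 0.013).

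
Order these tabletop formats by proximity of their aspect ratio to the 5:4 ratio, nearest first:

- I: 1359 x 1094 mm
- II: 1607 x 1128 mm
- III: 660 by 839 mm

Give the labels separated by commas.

I: 1359/1094 ≈ 1.242 → |1.242 − 1.250| = 0.008
II: 1607/1128 ≈ 1.425 → |1.425 − 1.250| = 0.175
III: 839/660 ≈ 1.271 → |1.271 − 1.250| = 0.021

I, III, II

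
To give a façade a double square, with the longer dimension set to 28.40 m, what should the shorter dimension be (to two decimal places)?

14.20 m

2:1 = 2.00000.
Shorter side = 28.40 ÷ 2.00000 ≈ 14.2000 → 14.20 m.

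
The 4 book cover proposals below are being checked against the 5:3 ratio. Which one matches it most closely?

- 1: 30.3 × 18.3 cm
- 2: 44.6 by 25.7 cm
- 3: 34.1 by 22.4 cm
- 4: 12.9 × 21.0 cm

Target 5:3 ≈ 1.667.
1: 1.656 (Δ0.011)  2: 1.735 (Δ0.068)  3: 1.522 (Δ0.145)  4: 1.628 (Δ0.039)

1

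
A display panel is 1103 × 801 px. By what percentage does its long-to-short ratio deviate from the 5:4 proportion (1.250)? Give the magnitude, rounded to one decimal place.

Ratio = 1103 / 801 ≈ 1.3770.
Ideal 5:4 = 1.2500. |1.3770 − 1.2500| / 1.2500 ≈ 10.16% → 10.2%.

10.2%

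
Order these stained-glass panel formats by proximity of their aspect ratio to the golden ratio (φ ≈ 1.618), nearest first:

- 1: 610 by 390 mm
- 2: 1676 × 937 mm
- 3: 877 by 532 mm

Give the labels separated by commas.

1: 610/390 ≈ 1.564 → |1.564 − 1.618| = 0.054
2: 1676/937 ≈ 1.789 → |1.789 − 1.618| = 0.171
3: 877/532 ≈ 1.648 → |1.648 − 1.618| = 0.030

3, 1, 2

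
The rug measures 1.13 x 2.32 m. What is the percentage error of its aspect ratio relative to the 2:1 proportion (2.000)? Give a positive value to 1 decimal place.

2.7%

Ratio = 2.32 / 1.13 ≈ 2.0531.
Ideal 2:1 = 2.0000. |2.0531 − 2.0000| / 2.0000 ≈ 2.66% → 2.7%.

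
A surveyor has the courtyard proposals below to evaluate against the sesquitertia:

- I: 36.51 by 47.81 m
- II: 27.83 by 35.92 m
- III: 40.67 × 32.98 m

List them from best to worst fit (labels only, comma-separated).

I, II, III

Ratios: I = 47.81 / 36.51 ≈ 1.310; II = 35.92 / 27.83 ≈ 1.291; III = 40.67 / 32.98 ≈ 1.233.
|Δ from 1.333|: I 0.023; II 0.042; III 0.100.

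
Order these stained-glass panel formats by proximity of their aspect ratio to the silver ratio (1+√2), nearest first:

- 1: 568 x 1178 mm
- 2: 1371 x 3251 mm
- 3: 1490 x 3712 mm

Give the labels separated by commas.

2, 3, 1

Ratios: 1 = 1178 / 568 ≈ 2.074; 2 = 3251 / 1371 ≈ 2.371; 3 = 3712 / 1490 ≈ 2.491.
|Δ from 2.414|: 1 0.340; 2 0.043; 3 0.077.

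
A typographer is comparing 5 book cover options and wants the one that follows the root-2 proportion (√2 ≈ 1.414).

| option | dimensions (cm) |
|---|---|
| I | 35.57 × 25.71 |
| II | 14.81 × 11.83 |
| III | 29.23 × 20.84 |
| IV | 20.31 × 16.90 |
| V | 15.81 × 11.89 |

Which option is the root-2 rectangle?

III

Ratios (long/short): I ≈ 1.384; II ≈ 1.252; III ≈ 1.403; IV ≈ 1.202; V ≈ 1.330.
root-2 ≈ 1.414; option III is nearest (Δ 0.011).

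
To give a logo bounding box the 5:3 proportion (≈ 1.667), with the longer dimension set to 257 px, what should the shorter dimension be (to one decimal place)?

154.2 px

5:3 ≈ 1.66667.
Shorter side = 257 ÷ 1.66667 ≈ 154.200 → 154.2 px.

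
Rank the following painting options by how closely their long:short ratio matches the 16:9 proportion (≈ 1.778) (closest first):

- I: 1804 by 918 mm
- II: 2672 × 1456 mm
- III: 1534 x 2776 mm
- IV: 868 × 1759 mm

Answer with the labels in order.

III, II, I, IV

Ratios: I = 1804 / 918 ≈ 1.965; II = 2672 / 1456 ≈ 1.835; III = 2776 / 1534 ≈ 1.810; IV = 1759 / 868 ≈ 2.026.
|Δ from 1.778|: I 0.187; II 0.057; III 0.032; IV 0.248.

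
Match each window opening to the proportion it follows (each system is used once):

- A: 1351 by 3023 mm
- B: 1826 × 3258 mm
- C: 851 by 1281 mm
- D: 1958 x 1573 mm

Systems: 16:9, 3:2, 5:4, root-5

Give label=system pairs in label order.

A=root-5, B=16:9, C=3:2, D=5:4

Ratios: A ≈ 2.238; B ≈ 1.784; C ≈ 1.505; D ≈ 1.245.
Targets: 16:9 ≈ 1.778; 3:2 ≈ 1.500; 5:4 ≈ 1.250; root-5 ≈ 2.236.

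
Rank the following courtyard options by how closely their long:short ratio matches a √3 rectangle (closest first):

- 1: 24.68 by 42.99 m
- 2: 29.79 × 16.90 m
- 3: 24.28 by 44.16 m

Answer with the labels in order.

1, 2, 3

1: 42.99/24.68 ≈ 1.742 → |1.742 − 1.732| = 0.010
2: 29.79/16.90 ≈ 1.763 → |1.763 − 1.732| = 0.031
3: 44.16/24.28 ≈ 1.819 → |1.819 − 1.732| = 0.087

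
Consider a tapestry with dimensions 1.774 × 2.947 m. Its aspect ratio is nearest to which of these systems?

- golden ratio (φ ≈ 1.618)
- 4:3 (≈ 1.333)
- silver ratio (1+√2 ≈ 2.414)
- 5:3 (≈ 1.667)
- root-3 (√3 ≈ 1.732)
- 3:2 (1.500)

Ratio = 2.947 / 1.774 ≈ 1.661.
Distances: golden ratio 1.618 (Δ 0.043); 4:3 1.333 (Δ 0.328); silver ratio 2.414 (Δ 0.753); 5:3 1.667 (Δ 0.006); root-3 1.732 (Δ 0.071); 3:2 1.500 (Δ 0.161).

5:3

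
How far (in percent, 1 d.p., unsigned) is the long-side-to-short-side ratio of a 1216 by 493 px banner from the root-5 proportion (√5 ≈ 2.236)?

Ratio = 1216 / 493 ≈ 2.4665.
Ideal root-5 ≈ 2.2361. |2.4665 − 2.2361| / 2.2361 ≈ 10.30% → 10.3%.

10.3%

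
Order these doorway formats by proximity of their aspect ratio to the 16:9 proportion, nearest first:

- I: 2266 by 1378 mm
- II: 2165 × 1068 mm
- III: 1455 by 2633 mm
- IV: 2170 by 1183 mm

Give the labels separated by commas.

III, IV, I, II

Ratios: I = 2266 / 1378 ≈ 1.644; II = 2165 / 1068 ≈ 2.027; III = 2633 / 1455 ≈ 1.810; IV = 2170 / 1183 ≈ 1.834.
|Δ from 1.778|: I 0.134; II 0.249; III 0.032; IV 0.056.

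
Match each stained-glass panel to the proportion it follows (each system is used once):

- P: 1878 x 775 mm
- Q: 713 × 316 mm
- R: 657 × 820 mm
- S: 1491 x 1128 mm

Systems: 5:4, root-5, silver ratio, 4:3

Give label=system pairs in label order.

P=silver ratio, Q=root-5, R=5:4, S=4:3

Ratios: P ≈ 2.423; Q ≈ 2.256; R ≈ 1.248; S ≈ 1.322.
Targets: 5:4 ≈ 1.250; root-5 ≈ 2.236; silver ratio ≈ 2.414; 4:3 ≈ 1.333.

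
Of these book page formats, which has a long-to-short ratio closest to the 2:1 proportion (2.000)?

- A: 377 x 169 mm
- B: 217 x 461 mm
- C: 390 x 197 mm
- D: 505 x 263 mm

Target 2:1 ≈ 2.000.
A: 2.231 (Δ0.231)  B: 2.124 (Δ0.124)  C: 1.980 (Δ0.020)  D: 1.920 (Δ0.080)

C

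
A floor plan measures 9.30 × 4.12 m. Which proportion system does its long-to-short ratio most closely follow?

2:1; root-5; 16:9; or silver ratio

Ratio = 9.30 / 4.12 ≈ 2.257.
Distances: 2:1 2.000 (Δ 0.257); root-5 2.236 (Δ 0.021); 16:9 1.778 (Δ 0.479); silver ratio 2.414 (Δ 0.157).

root-5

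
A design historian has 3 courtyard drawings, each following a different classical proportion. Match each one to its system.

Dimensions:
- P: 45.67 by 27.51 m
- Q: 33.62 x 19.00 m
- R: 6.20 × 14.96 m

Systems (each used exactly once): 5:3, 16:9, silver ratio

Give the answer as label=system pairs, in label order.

Ratios: P ≈ 1.660; Q ≈ 1.769; R ≈ 2.413.
Targets: 5:3 ≈ 1.667; 16:9 ≈ 1.778; silver ratio ≈ 2.414.

P=5:3, Q=16:9, R=silver ratio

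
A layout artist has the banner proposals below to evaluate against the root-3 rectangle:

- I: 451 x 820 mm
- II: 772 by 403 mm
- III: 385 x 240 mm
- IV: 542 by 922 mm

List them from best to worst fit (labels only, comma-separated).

Ratios: I = 820 / 451 ≈ 1.818; II = 772 / 403 ≈ 1.916; III = 385 / 240 ≈ 1.604; IV = 922 / 542 ≈ 1.701.
|Δ from 1.732|: I 0.086; II 0.184; III 0.128; IV 0.031.

IV, I, III, II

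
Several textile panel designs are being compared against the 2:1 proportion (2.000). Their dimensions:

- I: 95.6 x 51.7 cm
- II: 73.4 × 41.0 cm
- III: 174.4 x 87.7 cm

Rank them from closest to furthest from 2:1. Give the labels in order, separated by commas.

I: 95.6/51.7 ≈ 1.849 → |1.849 − 2.000| = 0.151
II: 73.4/41.0 ≈ 1.790 → |1.790 − 2.000| = 0.210
III: 174.4/87.7 ≈ 1.989 → |1.989 − 2.000| = 0.011

III, I, II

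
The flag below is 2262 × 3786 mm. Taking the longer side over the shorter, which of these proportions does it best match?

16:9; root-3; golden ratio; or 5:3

5:3

Ratio = 3786 / 2262 ≈ 1.674.
Distances: 16:9 1.778 (Δ 0.104); root-3 1.732 (Δ 0.058); golden ratio 1.618 (Δ 0.056); 5:3 1.667 (Δ 0.007).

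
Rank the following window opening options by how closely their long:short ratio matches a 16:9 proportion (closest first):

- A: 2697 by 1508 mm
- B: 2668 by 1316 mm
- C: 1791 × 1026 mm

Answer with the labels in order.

Ratios: A = 2697 / 1508 ≈ 1.788; B = 2668 / 1316 ≈ 2.027; C = 1791 / 1026 ≈ 1.746.
|Δ from 1.778|: A 0.010; B 0.249; C 0.032.

A, C, B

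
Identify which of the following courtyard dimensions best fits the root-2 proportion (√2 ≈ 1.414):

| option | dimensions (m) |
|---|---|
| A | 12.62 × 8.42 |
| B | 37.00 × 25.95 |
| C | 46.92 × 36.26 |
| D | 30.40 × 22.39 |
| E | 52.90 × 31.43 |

Target root-2 ≈ 1.414.
A: 1.499 (Δ0.085)  B: 1.426 (Δ0.012)  C: 1.294 (Δ0.120)  D: 1.358 (Δ0.056)  E: 1.683 (Δ0.269)

B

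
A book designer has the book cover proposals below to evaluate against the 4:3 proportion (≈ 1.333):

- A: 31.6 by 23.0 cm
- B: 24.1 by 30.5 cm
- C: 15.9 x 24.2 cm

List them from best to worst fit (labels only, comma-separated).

A: 31.6/23.0 ≈ 1.374 → |1.374 − 1.333| = 0.041
B: 30.5/24.1 ≈ 1.266 → |1.266 − 1.333| = 0.067
C: 24.2/15.9 ≈ 1.522 → |1.522 − 1.333| = 0.189

A, B, C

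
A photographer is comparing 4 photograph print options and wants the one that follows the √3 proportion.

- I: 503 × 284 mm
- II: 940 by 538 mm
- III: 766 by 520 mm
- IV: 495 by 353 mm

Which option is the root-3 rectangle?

Target root-3 ≈ 1.732.
I: 1.771 (Δ0.039)  II: 1.747 (Δ0.015)  III: 1.473 (Δ0.259)  IV: 1.402 (Δ0.330)

II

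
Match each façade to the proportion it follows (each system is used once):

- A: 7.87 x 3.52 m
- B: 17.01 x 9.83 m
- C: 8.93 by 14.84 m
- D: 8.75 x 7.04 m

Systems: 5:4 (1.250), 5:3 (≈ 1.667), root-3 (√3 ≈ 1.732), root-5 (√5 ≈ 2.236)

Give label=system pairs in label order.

A=root-5, B=root-3, C=5:3, D=5:4

Ratios: A ≈ 2.236; B ≈ 1.730; C ≈ 1.662; D ≈ 1.243.
Targets: 5:4 ≈ 1.250; 5:3 ≈ 1.667; root-3 ≈ 1.732; root-5 ≈ 2.236.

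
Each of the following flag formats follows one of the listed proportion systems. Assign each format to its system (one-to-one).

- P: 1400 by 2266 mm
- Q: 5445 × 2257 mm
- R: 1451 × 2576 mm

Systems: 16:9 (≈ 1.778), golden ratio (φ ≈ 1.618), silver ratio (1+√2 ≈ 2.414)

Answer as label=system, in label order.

P=golden ratio, Q=silver ratio, R=16:9

Ratios: P ≈ 1.619; Q ≈ 2.412; R ≈ 1.775.
Targets: 16:9 ≈ 1.778; golden ratio ≈ 1.618; silver ratio ≈ 2.414.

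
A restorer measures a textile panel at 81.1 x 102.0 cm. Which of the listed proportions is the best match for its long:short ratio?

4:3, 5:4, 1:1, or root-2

5:4

Ratio = 102.0 / 81.1 ≈ 1.258.
Distances: 4:3 1.333 (Δ 0.075); 5:4 1.250 (Δ 0.008); 1:1 1.000 (Δ 0.258); root-2 1.414 (Δ 0.156).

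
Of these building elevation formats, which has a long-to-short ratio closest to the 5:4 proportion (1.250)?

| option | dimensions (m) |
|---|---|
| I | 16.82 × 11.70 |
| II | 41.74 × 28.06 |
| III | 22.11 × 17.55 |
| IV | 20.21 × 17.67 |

Target 5:4 ≈ 1.250.
I: 1.438 (Δ0.188)  II: 1.488 (Δ0.238)  III: 1.260 (Δ0.010)  IV: 1.144 (Δ0.106)

III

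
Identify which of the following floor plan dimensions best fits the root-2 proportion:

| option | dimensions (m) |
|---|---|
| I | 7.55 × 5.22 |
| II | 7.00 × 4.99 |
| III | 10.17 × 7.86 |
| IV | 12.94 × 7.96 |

II

Ratios (long/short): I ≈ 1.446; II ≈ 1.403; III ≈ 1.294; IV ≈ 1.626.
root-2 ≈ 1.414; option II is nearest (Δ 0.011).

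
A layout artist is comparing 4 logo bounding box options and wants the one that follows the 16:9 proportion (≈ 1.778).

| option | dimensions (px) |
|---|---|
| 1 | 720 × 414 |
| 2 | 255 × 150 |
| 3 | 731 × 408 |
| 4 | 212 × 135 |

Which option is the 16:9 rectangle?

3

Target 16:9 ≈ 1.778.
1: 1.739 (Δ0.039)  2: 1.700 (Δ0.078)  3: 1.792 (Δ0.014)  4: 1.570 (Δ0.208)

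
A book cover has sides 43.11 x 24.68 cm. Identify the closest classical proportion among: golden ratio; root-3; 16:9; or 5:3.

root-3

43.11/24.68 ≈ 1.747. Nearest candidates are root-3 (1.732, off by 0.015) and 16:9 (1.778, off by 0.031).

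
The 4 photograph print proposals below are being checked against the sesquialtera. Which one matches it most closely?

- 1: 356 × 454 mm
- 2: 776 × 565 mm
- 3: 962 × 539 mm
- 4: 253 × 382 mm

4

Ratios (long/short): 1 ≈ 1.275; 2 ≈ 1.373; 3 ≈ 1.785; 4 ≈ 1.510.
3:2 ≈ 1.500; option 4 is nearest (Δ 0.010).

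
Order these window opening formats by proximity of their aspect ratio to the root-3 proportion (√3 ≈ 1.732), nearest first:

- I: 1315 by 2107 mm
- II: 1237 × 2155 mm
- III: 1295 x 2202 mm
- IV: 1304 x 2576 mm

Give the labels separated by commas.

II, III, I, IV

Ratios: I = 2107 / 1315 ≈ 1.602; II = 2155 / 1237 ≈ 1.742; III = 2202 / 1295 ≈ 1.700; IV = 2576 / 1304 ≈ 1.975.
|Δ from 1.732|: I 0.130; II 0.010; III 0.032; IV 0.243.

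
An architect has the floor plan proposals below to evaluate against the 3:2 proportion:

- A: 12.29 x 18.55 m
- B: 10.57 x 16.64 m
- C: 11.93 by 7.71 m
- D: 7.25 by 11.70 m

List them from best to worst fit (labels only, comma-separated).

A: 18.55/12.29 ≈ 1.509 → |1.509 − 1.500| = 0.009
B: 16.64/10.57 ≈ 1.574 → |1.574 − 1.500| = 0.074
C: 11.93/7.71 ≈ 1.547 → |1.547 − 1.500| = 0.047
D: 11.70/7.25 ≈ 1.614 → |1.614 − 1.500| = 0.114

A, C, B, D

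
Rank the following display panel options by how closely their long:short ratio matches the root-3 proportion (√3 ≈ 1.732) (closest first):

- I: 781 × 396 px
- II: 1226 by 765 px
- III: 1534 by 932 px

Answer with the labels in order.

III, II, I

Ratios: I = 781 / 396 ≈ 1.972; II = 1226 / 765 ≈ 1.603; III = 1534 / 932 ≈ 1.646.
|Δ from 1.732|: I 0.240; II 0.129; III 0.086.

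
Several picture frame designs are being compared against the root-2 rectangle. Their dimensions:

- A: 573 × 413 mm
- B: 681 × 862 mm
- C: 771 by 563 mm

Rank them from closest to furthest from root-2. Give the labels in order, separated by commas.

A, C, B

A: 573/413 ≈ 1.387 → |1.387 − 1.414| = 0.027
B: 862/681 ≈ 1.266 → |1.266 − 1.414| = 0.148
C: 771/563 ≈ 1.369 → |1.369 − 1.414| = 0.045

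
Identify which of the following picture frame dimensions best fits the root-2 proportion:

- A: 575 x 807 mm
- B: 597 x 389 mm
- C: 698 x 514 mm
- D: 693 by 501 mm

A

Target root-2 ≈ 1.414.
A: 1.403 (Δ0.011)  B: 1.535 (Δ0.121)  C: 1.358 (Δ0.056)  D: 1.383 (Δ0.031)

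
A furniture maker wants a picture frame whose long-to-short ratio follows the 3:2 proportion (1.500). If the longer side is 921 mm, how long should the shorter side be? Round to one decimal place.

614.0 mm

3:2 = 1.50000.
Shorter side = 921 ÷ 1.50000 ≈ 614.000 → 614.0 mm.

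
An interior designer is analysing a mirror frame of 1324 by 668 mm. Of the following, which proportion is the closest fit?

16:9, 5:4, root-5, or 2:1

2:1

1324/668 ≈ 1.982. Nearest candidates are 2:1 (2.000, off by 0.018) and 16:9 (1.778, off by 0.204).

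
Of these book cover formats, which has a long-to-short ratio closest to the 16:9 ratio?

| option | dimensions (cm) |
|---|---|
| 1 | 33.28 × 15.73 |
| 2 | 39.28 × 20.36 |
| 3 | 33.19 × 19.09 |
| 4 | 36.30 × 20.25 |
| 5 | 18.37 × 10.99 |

Ratios (long/short): 1 ≈ 2.116; 2 ≈ 1.929; 3 ≈ 1.739; 4 ≈ 1.793; 5 ≈ 1.672.
16:9 ≈ 1.778; option 4 is nearest (Δ 0.015).

4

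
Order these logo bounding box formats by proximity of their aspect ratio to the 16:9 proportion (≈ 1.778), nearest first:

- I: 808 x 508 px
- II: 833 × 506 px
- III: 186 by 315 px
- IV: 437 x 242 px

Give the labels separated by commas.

I: 808/508 ≈ 1.591 → |1.591 − 1.778| = 0.187
II: 833/506 ≈ 1.646 → |1.646 − 1.778| = 0.132
III: 315/186 ≈ 1.694 → |1.694 − 1.778| = 0.084
IV: 437/242 ≈ 1.806 → |1.806 − 1.778| = 0.028

IV, III, II, I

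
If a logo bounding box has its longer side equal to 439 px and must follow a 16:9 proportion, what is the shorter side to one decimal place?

16:9 ≈ 1.77778.
Shorter side = 439 ÷ 1.77778 ≈ 246.937 → 246.9 px.

246.9 px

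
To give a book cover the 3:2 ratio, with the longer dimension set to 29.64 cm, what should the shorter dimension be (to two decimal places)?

19.76 cm

3:2 = 1.50000.
Shorter side = 29.64 ÷ 1.50000 ≈ 19.7600 → 19.76 cm.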